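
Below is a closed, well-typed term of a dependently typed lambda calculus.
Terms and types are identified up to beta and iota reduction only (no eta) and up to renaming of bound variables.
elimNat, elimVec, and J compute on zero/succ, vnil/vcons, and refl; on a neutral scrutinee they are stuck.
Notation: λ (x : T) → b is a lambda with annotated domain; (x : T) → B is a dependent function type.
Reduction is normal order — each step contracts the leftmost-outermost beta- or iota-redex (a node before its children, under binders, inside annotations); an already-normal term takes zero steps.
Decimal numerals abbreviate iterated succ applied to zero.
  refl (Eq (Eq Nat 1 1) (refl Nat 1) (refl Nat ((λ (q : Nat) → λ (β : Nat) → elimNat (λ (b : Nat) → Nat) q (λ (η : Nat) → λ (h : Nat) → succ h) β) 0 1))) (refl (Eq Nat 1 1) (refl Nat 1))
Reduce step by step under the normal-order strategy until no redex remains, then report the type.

normal-order reduction:
  refl (Eq (Eq Nat 1 1) (refl Nat 1) (refl Nat ((λ (q : Nat) → λ (β : Nat) → elimNat (λ (b : Nat) → Nat) q (λ (η : Nat) → λ (h : Nat) → succ h) β) 0 1))) (refl (Eq Nat 1 1) (refl Nat 1))
  ~> refl (Eq (Eq Nat 1 1) (refl Nat 1) (refl Nat ((λ (q : Nat) → elimNat (λ (β : Nat) → Nat) 0 (λ (b : Nat) → λ (η : Nat) → succ η) q) 1))) (refl (Eq Nat 1 1) (refl Nat 1))
  ~> refl (Eq (Eq Nat 1 1) (refl Nat 1) (refl Nat (elimNat (λ (q : Nat) → Nat) 0 (λ (β : Nat) → λ (b : Nat) → succ b) 1))) (refl (Eq Nat 1 1) (refl Nat 1))
  ~> refl (Eq (Eq Nat 1 1) (refl Nat 1) (refl Nat ((λ (q : Nat) → λ (β : Nat) → succ β) 0 (elimNat (λ (b : Nat) → Nat) 0 (λ (η : Nat) → λ (h : Nat) → succ h) 0)))) (refl (Eq Nat 1 1) (refl Nat 1))
  ~> refl (Eq (Eq Nat 1 1) (refl Nat 1) (refl Nat ((λ (q : Nat) → succ q) (elimNat (λ (β : Nat) → Nat) 0 (λ (b : Nat) → λ (η : Nat) → succ η) 0)))) (refl (Eq Nat 1 1) (refl Nat 1))
  ~> refl (Eq (Eq Nat 1 1) (refl Nat 1) (refl Nat (succ (elimNat (λ (q : Nat) → Nat) 0 (λ (β : Nat) → λ (b : Nat) → succ b) 0)))) (refl (Eq Nat 1 1) (refl Nat 1))
  ~> refl (Eq (Eq Nat 1 1) (refl Nat 1) (refl Nat 1)) (refl (Eq Nat 1 1) (refl Nat 1))
inferred type:
  Eq (Eq (Eq Nat 1 1) (refl Nat 1) (refl Nat 1)) (refl (Eq Nat 1 1) (refl Nat 1)) (refl (Eq Nat 1 1) (refl Nat 1))


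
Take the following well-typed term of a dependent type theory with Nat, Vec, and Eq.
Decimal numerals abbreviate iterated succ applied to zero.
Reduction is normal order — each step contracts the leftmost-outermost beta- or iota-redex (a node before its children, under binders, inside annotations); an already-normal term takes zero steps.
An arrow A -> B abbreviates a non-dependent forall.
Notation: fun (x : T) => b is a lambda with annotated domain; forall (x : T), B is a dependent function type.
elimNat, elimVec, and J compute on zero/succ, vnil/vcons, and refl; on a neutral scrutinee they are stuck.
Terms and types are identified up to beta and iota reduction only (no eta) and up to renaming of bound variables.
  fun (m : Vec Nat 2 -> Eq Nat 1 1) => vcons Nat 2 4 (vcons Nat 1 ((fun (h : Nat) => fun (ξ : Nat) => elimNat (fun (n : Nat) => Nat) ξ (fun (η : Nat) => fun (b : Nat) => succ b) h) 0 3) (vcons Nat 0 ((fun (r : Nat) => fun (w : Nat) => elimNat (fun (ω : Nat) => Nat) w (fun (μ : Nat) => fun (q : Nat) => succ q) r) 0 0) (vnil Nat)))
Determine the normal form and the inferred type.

resulting normal form:
  fun (m : Vec Nat 2 -> Eq Nat 1 1) => vcons Nat 2 4 (vcons Nat 1 3 (vcons Nat 0 0 (vnil Nat)))
the term's type:
  (Vec Nat 2 -> Eq Nat 1 1) -> Vec Nat 3


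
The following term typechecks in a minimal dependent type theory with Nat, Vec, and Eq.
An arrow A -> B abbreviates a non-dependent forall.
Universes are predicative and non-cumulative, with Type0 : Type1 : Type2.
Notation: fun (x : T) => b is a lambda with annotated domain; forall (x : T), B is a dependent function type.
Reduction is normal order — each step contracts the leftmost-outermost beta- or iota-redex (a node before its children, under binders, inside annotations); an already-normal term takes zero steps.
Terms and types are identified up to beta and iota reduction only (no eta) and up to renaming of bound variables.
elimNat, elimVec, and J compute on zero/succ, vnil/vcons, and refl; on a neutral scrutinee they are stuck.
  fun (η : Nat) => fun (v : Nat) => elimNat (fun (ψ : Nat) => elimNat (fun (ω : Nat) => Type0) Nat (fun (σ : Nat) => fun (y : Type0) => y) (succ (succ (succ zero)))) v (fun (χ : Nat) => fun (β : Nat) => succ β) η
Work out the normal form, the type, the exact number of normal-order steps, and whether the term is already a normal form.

resulting normal form:
  fun (η : Nat) => fun (v : Nat) => elimNat (fun (ψ : Nat) => Nat) v (fun (ω : Nat) => fun (σ : Nat) => succ σ) η
the term's type:
  Nat -> Nat -> Nat
steps to reach normal form (normal order): 10
term was already normal: no
first redex: an elimNat iota-redex


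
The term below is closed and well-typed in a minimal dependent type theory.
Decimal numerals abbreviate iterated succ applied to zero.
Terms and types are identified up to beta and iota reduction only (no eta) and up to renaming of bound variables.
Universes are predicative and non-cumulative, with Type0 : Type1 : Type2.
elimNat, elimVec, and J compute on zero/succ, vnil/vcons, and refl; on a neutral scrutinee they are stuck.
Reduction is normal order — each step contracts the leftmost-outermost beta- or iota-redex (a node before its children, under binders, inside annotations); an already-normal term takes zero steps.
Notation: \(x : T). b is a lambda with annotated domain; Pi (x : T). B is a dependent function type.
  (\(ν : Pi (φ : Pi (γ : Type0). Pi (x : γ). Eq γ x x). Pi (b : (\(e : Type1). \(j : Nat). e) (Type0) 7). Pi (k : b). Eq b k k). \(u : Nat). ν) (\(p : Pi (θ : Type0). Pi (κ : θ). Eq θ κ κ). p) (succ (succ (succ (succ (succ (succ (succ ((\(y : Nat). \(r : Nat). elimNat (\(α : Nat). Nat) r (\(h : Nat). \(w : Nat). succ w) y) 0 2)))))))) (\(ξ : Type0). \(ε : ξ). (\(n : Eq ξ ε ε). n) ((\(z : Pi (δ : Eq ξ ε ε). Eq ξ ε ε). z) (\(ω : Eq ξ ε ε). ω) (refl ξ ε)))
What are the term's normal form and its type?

reduced normal form:
  \(ν : Type0). \(φ : ν). refl ν φ
type:
  Pi (ν : Type0). Pi (φ : ν). Eq ν φ φ


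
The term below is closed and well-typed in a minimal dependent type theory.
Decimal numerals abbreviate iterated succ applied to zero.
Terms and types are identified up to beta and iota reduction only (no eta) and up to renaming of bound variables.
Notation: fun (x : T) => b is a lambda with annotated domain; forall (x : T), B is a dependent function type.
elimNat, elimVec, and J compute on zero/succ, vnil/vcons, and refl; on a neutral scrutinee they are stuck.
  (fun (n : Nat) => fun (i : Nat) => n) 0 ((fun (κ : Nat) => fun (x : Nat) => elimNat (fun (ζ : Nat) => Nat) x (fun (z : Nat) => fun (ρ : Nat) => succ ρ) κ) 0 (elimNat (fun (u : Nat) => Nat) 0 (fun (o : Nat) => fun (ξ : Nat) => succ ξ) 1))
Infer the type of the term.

inferred type:
  Nat


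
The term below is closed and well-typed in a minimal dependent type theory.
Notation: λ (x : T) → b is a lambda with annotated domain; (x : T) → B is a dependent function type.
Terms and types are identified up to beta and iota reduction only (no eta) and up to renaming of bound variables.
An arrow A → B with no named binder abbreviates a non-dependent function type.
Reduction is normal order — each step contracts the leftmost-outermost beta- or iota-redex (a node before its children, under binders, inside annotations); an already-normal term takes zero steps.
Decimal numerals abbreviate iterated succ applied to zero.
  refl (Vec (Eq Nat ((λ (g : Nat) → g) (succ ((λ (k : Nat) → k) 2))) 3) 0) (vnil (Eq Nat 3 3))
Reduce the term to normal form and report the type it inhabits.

resulting normal form:
  refl (Vec (Eq Nat 3 3) 0) (vnil (Eq Nat 3 3))
inferred type:
  Eq (Vec (Eq Nat 3 3) 0) (vnil (Eq Nat 3 3)) (vnil (Eq Nat 3 3))


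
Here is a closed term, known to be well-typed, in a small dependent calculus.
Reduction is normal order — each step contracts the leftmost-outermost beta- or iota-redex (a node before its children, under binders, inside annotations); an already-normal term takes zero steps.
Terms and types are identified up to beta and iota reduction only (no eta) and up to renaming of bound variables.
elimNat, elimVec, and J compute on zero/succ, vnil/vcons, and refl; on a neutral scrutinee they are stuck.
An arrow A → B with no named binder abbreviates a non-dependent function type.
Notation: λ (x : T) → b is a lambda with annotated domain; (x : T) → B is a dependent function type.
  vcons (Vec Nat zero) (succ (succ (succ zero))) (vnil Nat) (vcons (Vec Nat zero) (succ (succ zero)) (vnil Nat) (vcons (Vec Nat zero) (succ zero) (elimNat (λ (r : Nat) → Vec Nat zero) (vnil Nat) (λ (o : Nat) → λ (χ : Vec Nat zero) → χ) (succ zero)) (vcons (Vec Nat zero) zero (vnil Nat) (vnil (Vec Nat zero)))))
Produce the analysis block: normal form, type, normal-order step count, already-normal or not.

reduced normal form:
  vcons (Vec Nat zero) (succ (succ (succ zero))) (vnil Nat) (vcons (Vec Nat zero) (succ (succ zero)) (vnil Nat) (vcons (Vec Nat zero) (succ zero) (vnil Nat) (vcons (Vec Nat zero) zero (vnil Nat) (vnil (Vec Nat zero)))))
type:
  Vec (Vec Nat zero) (succ (succ (succ (succ zero))))
steps to reach normal form (normal order): 4
term was already normal: no
first contracted redex: an elimNat iota-redex


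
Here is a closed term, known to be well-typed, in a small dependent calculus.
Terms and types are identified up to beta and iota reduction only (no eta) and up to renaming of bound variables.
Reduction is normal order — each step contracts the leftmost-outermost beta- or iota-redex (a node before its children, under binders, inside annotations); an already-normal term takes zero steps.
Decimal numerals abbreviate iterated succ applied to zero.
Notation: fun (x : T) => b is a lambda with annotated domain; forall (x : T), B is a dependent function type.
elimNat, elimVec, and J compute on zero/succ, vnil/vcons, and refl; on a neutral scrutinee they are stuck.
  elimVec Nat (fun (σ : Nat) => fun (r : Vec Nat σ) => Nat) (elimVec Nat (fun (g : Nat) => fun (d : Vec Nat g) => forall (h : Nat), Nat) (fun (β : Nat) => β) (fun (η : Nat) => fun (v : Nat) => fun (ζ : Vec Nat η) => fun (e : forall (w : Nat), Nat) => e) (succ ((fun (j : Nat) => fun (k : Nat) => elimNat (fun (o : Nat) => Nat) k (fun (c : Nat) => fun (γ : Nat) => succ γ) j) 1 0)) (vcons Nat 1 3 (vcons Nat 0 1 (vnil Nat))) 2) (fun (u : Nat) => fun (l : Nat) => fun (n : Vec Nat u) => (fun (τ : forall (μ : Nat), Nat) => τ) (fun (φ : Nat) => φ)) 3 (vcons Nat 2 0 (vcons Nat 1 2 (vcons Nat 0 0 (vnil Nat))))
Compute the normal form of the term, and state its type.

normal form:
  2
inferred type:
  Nat


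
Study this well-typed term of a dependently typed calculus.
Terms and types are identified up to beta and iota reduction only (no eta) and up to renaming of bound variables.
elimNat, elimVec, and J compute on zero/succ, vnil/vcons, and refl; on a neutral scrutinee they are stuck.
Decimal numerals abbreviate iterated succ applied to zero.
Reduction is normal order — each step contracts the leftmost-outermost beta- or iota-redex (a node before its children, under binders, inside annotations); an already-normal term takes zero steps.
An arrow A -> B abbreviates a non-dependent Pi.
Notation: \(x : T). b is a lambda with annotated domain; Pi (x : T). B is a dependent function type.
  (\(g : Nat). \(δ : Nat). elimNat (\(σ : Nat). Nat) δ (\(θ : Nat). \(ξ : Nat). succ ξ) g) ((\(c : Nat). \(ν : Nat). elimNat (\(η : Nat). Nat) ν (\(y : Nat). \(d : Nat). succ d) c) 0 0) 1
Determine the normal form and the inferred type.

reduced normal form:
  1
the term's type:
  Nat
observation: the first redex contracted is a beta-redex; the normal form is reached in 6 normal-order steps.


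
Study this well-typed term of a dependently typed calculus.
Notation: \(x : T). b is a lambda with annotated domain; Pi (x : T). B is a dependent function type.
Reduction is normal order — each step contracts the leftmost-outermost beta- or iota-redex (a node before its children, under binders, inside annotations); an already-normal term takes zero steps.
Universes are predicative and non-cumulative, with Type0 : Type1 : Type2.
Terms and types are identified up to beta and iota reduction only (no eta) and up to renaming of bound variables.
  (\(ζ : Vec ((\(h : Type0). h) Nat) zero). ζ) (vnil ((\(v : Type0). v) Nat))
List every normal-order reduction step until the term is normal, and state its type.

reduction (normal order):
  (\(ζ : Vec ((\(h : Type0). h) Nat) zero). ζ) (vnil ((\(v : Type0). v) Nat))
  ~> vnil ((\(ζ : Type0). ζ) Nat)
  ~> vnil Nat
the term's type:
  Vec Nat zero


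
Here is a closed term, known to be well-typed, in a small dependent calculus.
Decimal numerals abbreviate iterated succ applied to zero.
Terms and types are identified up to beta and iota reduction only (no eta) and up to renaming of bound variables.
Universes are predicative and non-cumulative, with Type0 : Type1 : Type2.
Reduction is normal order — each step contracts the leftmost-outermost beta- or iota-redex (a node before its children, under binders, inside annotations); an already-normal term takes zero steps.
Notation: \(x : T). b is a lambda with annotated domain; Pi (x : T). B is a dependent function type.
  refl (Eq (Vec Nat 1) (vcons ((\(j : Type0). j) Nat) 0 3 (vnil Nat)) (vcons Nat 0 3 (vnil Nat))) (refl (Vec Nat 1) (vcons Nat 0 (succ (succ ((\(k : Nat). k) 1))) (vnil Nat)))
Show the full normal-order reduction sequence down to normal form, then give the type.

normal-order reduction:
  refl (Eq (Vec Nat 1) (vcons ((\(j : Type0). j) Nat) 0 3 (vnil Nat)) (vcons Nat 0 3 (vnil Nat))) (refl (Vec Nat 1) (vcons Nat 0 (succ (succ ((\(k : Nat). k) 1))) (vnil Nat)))
  ~> refl (Eq (Vec Nat 1) (vcons Nat 0 3 (vnil Nat)) (vcons Nat 0 3 (vnil Nat))) (refl (Vec Nat 1) (vcons Nat 0 (succ (succ ((\(j : Nat). j) 1))) (vnil Nat)))
  ~> refl (Eq (Vec Nat 1) (vcons Nat 0 3 (vnil Nat)) (vcons Nat 0 3 (vnil Nat))) (refl (Vec Nat 1) (vcons Nat 0 3 (vnil Nat)))
type:
  Eq (Eq (Vec Nat 1) (vcons Nat 0 3 (vnil Nat)) (vcons Nat 0 3 (vnil Nat))) (refl (Vec Nat 1) (vcons Nat 0 3 (vnil Nat))) (refl (Vec Nat 1) (vcons Nat 0 3 (vnil Nat)))


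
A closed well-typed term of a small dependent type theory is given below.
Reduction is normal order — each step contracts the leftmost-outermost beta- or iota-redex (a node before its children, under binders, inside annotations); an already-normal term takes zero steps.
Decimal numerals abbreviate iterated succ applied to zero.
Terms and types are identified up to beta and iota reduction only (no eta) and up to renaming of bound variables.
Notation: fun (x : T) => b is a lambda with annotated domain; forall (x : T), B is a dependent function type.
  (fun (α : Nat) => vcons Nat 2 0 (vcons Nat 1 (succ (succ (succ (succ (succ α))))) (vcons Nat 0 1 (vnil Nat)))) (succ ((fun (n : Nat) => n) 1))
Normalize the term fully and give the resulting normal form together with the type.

resulting normal form:
  vcons Nat 2 0 (vcons Nat 1 7 (vcons Nat 0 1 (vnil Nat)))
inferred type:
  Vec Nat 3


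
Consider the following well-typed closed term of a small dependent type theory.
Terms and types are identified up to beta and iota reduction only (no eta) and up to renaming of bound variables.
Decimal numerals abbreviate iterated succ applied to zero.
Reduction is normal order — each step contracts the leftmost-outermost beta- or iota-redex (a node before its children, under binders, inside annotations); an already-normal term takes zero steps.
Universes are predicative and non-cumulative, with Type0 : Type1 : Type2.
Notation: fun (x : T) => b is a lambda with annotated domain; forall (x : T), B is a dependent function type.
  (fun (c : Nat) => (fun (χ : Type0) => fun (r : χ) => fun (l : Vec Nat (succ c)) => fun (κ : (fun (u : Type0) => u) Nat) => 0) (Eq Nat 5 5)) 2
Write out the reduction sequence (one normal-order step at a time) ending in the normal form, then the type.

reduction (normal order):
  (fun (c : Nat) => (fun (χ : Type0) => fun (r : χ) => fun (l : Vec Nat (succ c)) => fun (κ : (fun (u : Type0) => u) Nat) => 0) (Eq Nat 5 5)) 2
  ~> (fun (c : Type0) => fun (χ : c) => fun (r : Vec Nat 3) => fun (l : (fun (κ : Type0) => κ) Nat) => 0) (Eq Nat 5 5)
  ~> fun (c : Eq Nat 5 5) => fun (χ : Vec Nat 3) => fun (r : (fun (l : Type0) => l) Nat) => 0
  ~> fun (c : Eq Nat 5 5) => fun (χ : Vec Nat 3) => fun (r : Nat) => 0
inferred type:
  forall (c : Eq Nat 5 5), forall (χ : Vec Nat 3), forall (r : Nat), Nat


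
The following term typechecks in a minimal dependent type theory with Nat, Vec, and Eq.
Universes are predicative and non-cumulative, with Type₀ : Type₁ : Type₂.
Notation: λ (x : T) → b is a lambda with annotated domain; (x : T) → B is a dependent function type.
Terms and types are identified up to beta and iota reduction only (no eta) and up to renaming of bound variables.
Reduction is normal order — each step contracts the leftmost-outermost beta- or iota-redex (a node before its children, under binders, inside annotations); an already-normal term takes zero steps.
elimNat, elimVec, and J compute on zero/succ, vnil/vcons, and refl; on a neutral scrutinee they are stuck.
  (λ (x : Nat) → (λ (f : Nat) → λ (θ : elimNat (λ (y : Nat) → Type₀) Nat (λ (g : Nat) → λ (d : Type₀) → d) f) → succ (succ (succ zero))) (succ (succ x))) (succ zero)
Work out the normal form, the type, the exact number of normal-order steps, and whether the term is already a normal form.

resulting normal form:
  λ (x : Nat) → succ (succ (succ zero))
type:
  (x : Nat) → Nat
normal-order step count: 12
term was already normal: no
first contracted redex: a beta-redex


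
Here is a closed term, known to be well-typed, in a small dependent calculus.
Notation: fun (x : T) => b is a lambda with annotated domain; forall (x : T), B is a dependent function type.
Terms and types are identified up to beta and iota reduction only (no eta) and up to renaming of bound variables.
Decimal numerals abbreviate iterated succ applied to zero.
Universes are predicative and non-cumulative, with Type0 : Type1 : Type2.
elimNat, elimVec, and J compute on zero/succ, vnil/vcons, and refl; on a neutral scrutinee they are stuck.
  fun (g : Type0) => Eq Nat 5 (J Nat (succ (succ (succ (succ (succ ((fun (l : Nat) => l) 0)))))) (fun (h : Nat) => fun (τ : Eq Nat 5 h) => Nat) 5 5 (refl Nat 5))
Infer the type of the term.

type:
  forall (g : Type0), Type0


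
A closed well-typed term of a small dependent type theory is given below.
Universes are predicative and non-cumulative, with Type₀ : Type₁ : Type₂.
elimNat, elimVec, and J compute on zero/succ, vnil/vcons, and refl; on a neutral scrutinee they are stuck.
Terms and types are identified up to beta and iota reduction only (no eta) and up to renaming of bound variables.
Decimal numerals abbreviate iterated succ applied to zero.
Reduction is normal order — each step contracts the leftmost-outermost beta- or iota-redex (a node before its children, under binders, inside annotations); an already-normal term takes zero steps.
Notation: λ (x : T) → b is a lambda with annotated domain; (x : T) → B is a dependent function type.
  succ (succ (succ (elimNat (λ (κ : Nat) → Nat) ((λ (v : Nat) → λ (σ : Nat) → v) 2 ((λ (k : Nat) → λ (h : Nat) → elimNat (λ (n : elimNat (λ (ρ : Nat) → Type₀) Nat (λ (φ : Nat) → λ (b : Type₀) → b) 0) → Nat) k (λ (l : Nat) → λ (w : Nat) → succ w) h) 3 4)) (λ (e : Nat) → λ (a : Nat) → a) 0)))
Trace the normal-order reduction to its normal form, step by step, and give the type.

normal-order reduction:
  succ (succ (succ (elimNat (λ (κ : Nat) → Nat) ((λ (v : Nat) → λ (σ : Nat) → v) 2 ((λ (k : Nat) → λ (h : Nat) → elimNat (λ (n : elimNat (λ (ρ : Nat) → Type₀) Nat (λ (φ : Nat) → λ (b : Type₀) → b) 0) → Nat) k (λ (l : Nat) → λ (w : Nat) → succ w) h) 3 4)) (λ (e : Nat) → λ (a : Nat) → a) 0)))
  ~> succ (succ (succ ((λ (κ : Nat) → λ (v : Nat) → κ) 2 ((λ (σ : Nat) → λ (k : Nat) → elimNat (λ (h : elimNat (λ (n : Nat) → Type₀) Nat (λ (ρ : Nat) → λ (φ : Type₀) → φ) 0) → Nat) σ (λ (b : Nat) → λ (l : Nat) → succ l) k) 3 4))))
  ~> succ (succ (succ ((λ (κ : Nat) → 2) ((λ (v : Nat) → λ (σ : Nat) → elimNat (λ (k : elimNat (λ (h : Nat) → Type₀) Nat (λ (n : Nat) → λ (ρ : Type₀) → ρ) 0) → Nat) v (λ (φ : Nat) → λ (b : Nat) → succ b) σ) 3 4))))
  ~> 5
type:
  Nat


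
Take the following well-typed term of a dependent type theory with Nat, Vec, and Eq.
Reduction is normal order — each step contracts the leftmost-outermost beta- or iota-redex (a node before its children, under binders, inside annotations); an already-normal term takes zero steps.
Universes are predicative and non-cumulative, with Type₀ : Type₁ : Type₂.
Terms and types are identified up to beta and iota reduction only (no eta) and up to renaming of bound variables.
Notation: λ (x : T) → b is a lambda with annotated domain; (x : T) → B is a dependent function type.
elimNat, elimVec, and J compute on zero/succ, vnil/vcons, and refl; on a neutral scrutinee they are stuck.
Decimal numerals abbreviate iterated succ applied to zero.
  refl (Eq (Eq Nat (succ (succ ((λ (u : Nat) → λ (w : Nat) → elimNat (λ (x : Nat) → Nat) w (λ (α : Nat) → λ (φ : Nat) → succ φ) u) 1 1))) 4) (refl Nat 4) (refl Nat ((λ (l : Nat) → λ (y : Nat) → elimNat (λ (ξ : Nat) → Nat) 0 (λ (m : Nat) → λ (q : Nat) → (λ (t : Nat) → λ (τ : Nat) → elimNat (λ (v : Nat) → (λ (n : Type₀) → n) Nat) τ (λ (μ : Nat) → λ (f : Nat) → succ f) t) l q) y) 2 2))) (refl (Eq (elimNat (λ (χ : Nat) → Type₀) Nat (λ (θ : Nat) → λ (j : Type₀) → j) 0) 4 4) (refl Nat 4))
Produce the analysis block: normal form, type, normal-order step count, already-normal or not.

normal form:
  refl (Eq (Eq Nat 4 4) (refl Nat 4) (refl Nat 4)) (refl (Eq Nat 4 4) (refl Nat 4))
inferred type:
  Eq (Eq (Eq Nat 4 4) (refl Nat 4) (refl Nat 4)) (refl (Eq Nat 4 4) (refl Nat 4)) (refl (Eq Nat 4 4) (refl Nat 4))
reduction steps (normal order): 34
term was already normal: no
first redex: a beta-redex


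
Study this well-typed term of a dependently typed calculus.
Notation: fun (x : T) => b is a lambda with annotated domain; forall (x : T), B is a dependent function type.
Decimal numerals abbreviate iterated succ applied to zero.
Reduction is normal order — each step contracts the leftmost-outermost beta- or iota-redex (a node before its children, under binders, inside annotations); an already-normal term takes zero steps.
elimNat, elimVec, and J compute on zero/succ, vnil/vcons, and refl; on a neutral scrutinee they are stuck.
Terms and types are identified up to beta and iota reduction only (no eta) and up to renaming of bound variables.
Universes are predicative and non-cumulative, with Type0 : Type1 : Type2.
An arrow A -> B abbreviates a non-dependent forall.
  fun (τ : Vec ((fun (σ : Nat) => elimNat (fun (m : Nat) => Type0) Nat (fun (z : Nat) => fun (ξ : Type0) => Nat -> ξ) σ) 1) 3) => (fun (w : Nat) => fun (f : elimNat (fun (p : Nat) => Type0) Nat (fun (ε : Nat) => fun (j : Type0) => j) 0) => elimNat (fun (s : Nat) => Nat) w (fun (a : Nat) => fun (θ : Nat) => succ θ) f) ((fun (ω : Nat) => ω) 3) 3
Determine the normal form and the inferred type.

reduced normal form:
  fun (τ : Vec (Nat -> Nat) 3) => 6
type:
  Vec (Nat -> Nat) 3 -> Nat
observation: 18 normal-order steps normalize the term, beginning with a beta-redex.


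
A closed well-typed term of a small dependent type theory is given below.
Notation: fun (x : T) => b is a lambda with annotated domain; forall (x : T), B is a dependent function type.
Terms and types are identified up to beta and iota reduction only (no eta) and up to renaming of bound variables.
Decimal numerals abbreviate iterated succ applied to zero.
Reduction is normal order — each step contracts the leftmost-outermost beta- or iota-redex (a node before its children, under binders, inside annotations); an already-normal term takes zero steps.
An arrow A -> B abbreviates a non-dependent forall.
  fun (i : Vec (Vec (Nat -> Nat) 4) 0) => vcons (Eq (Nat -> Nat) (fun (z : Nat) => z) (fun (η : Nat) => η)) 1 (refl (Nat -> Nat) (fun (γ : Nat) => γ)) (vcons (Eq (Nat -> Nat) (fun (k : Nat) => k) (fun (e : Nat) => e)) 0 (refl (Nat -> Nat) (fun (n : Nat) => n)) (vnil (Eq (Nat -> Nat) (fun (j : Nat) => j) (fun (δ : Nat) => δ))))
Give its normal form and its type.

normal form:
  fun (i : Vec (Vec (Nat -> Nat) 4) 0) => vcons (Eq (Nat -> Nat) (fun (z : Nat) => z) (fun (η : Nat) => η)) 1 (refl (Nat -> Nat) (fun (γ : Nat) => γ)) (vcons (Eq (Nat -> Nat) (fun (k : Nat) => k) (fun (e : Nat) => e)) 0 (refl (Nat -> Nat) (fun (n : Nat) => n)) (vnil (Eq (Nat -> Nat) (fun (j : Nat) => j) (fun (δ : Nat) => δ))))
the term's type:
  Vec (Vec (Nat -> Nat) 4) 0 -> Vec (Eq (Nat -> Nat) (fun (i : Nat) => i) (fun (z : Nat) => z)) 2


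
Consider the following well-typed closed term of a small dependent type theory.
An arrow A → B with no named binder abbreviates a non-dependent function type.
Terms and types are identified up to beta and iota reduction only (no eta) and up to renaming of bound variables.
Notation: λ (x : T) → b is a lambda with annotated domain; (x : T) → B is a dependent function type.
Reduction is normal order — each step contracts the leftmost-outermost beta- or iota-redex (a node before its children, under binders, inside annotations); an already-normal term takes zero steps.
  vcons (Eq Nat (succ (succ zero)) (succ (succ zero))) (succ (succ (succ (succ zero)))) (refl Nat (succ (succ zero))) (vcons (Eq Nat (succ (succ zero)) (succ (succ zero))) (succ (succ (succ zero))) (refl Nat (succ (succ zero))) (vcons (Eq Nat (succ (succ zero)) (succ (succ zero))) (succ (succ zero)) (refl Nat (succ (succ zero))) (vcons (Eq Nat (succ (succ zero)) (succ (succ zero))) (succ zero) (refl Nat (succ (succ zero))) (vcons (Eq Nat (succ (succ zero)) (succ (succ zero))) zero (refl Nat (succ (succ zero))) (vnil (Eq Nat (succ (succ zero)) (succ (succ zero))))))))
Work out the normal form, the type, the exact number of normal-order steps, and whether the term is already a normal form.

normal form:
  vcons (Eq Nat (succ (succ zero)) (succ (succ zero))) (succ (succ (succ (succ zero)))) (refl Nat (succ (succ zero))) (vcons (Eq Nat (succ (succ zero)) (succ (succ zero))) (succ (succ (succ zero))) (refl Nat (succ (succ zero))) (vcons (Eq Nat (succ (succ zero)) (succ (succ zero))) (succ (succ zero)) (refl Nat (succ (succ zero))) (vcons (Eq Nat (succ (succ zero)) (succ (succ zero))) (succ zero) (refl Nat (succ (succ zero))) (vcons (Eq Nat (succ (succ zero)) (succ (succ zero))) zero (refl Nat (succ (succ zero))) (vnil (Eq Nat (succ (succ zero)) (succ (succ zero))))))))
the term's type:
  Vec (Eq Nat (succ (succ zero)) (succ (succ zero))) (succ (succ (succ (succ (succ zero)))))
steps to reach normal form (normal order): 0
started in normal form: yes


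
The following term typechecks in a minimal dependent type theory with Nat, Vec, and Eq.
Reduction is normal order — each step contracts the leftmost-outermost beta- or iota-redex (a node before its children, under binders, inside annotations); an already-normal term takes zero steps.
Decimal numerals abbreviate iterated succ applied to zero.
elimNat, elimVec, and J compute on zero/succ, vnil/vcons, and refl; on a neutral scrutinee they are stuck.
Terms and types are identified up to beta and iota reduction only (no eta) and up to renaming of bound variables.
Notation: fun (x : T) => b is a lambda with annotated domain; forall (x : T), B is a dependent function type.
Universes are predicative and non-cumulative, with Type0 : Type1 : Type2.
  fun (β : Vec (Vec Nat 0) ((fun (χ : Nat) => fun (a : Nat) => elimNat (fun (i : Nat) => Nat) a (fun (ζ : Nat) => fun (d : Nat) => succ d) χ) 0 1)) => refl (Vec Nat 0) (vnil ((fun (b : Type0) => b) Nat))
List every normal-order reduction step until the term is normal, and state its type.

normal-order reduction sequence:
  fun (β : Vec (Vec Nat 0) ((fun (χ : Nat) => fun (a : Nat) => elimNat (fun (i : Nat) => Nat) a (fun (ζ : Nat) => fun (d : Nat) => succ d) χ) 0 1)) => refl (Vec Nat 0) (vnil ((fun (b : Type0) => b) Nat))
  ~> fun (β : Vec (Vec Nat 0) ((fun (χ : Nat) => elimNat (fun (a : Nat) => Nat) χ (fun (i : Nat) => fun (ζ : Nat) => succ ζ) 0) 1)) => refl (Vec Nat 0) (vnil ((fun (d : Type0) => d) Nat))
  ~> fun (β : Vec (Vec Nat 0) (elimNat (fun (χ : Nat) => Nat) 1 (fun (a : Nat) => fun (i : Nat) => succ i) 0)) => refl (Vec Nat 0) (vnil ((fun (ζ : Type0) => ζ) Nat))
  ~> fun (β : Vec (Vec Nat 0) 1) => refl (Vec Nat 0) (vnil ((fun (χ : Type0) => χ) Nat))
  ~> fun (β : Vec (Vec Nat 0) 1) => refl (Vec Nat 0) (vnil Nat)
type:
  forall (β : Vec (Vec Nat 0) 1), Eq (Vec Nat 0) (vnil Nat) (vnil Nat)


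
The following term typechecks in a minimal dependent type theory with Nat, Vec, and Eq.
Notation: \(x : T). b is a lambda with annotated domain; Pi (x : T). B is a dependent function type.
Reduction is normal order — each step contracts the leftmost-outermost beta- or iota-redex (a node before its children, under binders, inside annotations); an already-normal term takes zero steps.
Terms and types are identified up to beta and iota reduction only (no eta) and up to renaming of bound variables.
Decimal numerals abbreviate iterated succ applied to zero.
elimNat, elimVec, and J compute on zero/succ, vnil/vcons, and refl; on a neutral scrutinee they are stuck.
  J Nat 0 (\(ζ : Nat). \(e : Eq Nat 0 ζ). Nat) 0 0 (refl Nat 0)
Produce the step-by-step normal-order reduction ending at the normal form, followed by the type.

normal-order reduction sequence:
  J Nat 0 (\(ζ : Nat). \(e : Eq Nat 0 ζ). Nat) 0 0 (refl Nat 0)
  ~> 0
inferred type:
  Nat


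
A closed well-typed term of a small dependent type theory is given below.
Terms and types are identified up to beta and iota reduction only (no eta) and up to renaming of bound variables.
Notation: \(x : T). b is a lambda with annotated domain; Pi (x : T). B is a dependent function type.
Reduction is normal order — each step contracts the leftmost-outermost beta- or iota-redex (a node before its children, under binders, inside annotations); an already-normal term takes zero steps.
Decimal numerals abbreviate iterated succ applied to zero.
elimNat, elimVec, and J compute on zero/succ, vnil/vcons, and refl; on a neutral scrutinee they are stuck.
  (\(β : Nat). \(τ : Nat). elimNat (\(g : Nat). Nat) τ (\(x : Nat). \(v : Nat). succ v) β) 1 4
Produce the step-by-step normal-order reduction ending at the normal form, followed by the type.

reduction (normal order):
  (\(β : Nat). \(τ : Nat). elimNat (\(g : Nat). Nat) τ (\(x : Nat). \(v : Nat). succ v) β) 1 4
  ~> (\(β : Nat). elimNat (\(τ : Nat). Nat) β (\(g : Nat). \(x : Nat). succ x) 1) 4
  ~> elimNat (\(β : Nat). Nat) 4 (\(τ : Nat). \(g : Nat). succ g) 1
  ~> (\(β : Nat). \(τ : Nat). succ τ) 0 (elimNat (\(g : Nat). Nat) 4 (\(x : Nat). \(v : Nat). succ v) 0)
  ~> (\(β : Nat). succ β) (elimNat (\(τ : Nat). Nat) 4 (\(g : Nat). \(x : Nat). succ x) 0)
  ~> succ (elimNat (\(β : Nat). Nat) 4 (\(τ : Nat). \(g : Nat). succ g) 0)
  ~> 5
type:
  Nat


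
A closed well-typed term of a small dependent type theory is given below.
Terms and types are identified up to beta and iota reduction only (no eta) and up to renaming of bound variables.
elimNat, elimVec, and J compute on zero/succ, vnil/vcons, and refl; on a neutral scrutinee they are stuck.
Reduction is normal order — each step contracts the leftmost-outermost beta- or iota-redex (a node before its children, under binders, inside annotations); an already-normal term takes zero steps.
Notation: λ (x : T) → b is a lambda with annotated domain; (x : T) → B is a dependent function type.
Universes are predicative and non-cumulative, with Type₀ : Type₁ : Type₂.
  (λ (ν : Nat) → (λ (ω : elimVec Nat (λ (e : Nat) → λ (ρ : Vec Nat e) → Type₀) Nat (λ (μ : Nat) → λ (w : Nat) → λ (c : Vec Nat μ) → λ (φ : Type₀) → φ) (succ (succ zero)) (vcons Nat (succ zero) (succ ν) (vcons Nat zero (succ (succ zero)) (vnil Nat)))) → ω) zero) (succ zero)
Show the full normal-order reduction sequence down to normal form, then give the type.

reduction (normal order):
  (λ (ν : Nat) → (λ (ω : elimVec Nat (λ (e : Nat) → λ (ρ : Vec Nat e) → Type₀) Nat (λ (μ : Nat) → λ (w : Nat) → λ (c : Vec Nat μ) → λ (φ : Type₀) → φ) (succ (succ zero)) (vcons Nat (succ zero) (succ ν) (vcons Nat zero (succ (succ zero)) (vnil Nat)))) → ω) zero) (succ zero)
  ~> (λ (ν : elimVec Nat (λ (ω : Nat) → λ (e : Vec Nat ω) → Type₀) Nat (λ (ρ : Nat) → λ (μ : Nat) → λ (w : Vec Nat ρ) → λ (c : Type₀) → c) (succ (succ zero)) (vcons Nat (succ zero) (succ (succ zero)) (vcons Nat zero (succ (succ zero)) (vnil Nat)))) → ν) zero
  ~> zero
inferred type:
  Nat


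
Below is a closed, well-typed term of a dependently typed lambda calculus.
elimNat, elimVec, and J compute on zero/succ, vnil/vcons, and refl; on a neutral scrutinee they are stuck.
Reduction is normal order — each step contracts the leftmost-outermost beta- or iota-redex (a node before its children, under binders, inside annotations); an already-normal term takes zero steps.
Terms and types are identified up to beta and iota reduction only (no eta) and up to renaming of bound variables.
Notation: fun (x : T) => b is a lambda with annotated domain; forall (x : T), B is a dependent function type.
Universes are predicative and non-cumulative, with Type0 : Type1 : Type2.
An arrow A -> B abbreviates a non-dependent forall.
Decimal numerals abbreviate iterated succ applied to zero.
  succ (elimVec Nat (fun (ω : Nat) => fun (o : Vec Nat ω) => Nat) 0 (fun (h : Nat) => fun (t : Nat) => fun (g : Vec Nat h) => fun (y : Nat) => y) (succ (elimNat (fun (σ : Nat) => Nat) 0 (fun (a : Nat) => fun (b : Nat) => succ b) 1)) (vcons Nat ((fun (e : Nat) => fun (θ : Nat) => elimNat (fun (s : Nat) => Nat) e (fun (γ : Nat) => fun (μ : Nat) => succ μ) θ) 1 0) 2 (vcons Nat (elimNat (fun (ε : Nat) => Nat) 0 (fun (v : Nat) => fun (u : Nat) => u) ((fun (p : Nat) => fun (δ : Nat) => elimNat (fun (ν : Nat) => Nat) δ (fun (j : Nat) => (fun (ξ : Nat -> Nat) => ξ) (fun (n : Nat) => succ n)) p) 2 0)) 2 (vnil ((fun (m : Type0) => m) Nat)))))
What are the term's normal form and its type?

resulting normal form:
  1
the term's type:
  Nat
observation: the term reaches its normal form after 11 normal-order steps.


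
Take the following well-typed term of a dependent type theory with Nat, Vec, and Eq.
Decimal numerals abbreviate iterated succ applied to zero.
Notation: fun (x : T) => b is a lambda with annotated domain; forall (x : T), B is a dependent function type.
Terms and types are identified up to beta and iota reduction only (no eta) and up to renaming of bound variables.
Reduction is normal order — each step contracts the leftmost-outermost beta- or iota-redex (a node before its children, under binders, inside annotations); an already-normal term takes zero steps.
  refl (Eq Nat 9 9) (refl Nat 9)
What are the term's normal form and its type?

resulting normal form:
  refl (Eq Nat 9 9) (refl Nat 9)
type:
  Eq (Eq Nat 9 9) (refl Nat 9) (refl Nat 9)


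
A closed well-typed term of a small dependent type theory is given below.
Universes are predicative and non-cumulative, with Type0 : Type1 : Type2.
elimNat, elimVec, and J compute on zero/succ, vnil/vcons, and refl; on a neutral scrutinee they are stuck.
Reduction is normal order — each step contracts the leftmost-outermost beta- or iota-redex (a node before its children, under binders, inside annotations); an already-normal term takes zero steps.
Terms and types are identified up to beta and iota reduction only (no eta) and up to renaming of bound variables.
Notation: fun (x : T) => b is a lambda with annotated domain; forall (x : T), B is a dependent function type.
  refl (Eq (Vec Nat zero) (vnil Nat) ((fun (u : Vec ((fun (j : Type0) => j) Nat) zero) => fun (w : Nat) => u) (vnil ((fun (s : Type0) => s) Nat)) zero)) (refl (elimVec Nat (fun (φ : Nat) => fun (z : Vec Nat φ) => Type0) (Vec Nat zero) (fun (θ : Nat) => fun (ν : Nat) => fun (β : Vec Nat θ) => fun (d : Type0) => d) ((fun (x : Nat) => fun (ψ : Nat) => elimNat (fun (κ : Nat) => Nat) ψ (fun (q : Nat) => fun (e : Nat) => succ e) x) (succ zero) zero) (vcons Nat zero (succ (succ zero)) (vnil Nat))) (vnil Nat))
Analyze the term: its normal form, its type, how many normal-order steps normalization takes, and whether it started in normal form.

reduced normal form:
  refl (Eq (Vec Nat zero) (vnil Nat) (vnil Nat)) (refl (Vec Nat zero) (vnil Nat))
inferred type:
  Eq (Eq (Vec Nat zero) (vnil Nat) (vnil Nat)) (refl (Vec Nat zero) (vnil Nat)) (refl (Vec Nat zero) (vnil Nat))
steps to reach normal form (normal order): 9
started in normal form: no
first redex: a beta-redex


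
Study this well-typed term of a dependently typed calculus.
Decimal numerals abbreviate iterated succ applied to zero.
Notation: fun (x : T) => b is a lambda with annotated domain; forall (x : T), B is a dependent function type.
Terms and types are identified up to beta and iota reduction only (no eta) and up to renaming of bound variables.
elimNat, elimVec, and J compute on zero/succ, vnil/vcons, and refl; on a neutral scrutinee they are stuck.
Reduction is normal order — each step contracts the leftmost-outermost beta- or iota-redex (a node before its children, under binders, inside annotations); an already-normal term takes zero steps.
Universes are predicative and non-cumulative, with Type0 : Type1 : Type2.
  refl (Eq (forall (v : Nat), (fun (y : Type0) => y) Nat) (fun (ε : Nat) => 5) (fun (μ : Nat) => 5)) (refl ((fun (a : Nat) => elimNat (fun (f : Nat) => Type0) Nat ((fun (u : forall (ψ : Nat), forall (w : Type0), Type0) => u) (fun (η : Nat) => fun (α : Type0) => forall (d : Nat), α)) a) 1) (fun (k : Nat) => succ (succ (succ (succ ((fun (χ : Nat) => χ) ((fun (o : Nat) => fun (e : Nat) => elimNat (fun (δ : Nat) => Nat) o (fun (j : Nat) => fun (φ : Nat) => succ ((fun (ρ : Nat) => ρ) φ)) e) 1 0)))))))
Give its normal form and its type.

normal form:
  refl (Eq (forall (v : Nat), Nat) (fun (y : Nat) => 5) (fun (ε : Nat) => 5)) (refl (forall (μ : Nat), Nat) (fun (a : Nat) => 5))
type:
  Eq (Eq (forall (v : Nat), Nat) (fun (y : Nat) => 5) (fun (ε : Nat) => 5)) (refl (forall (μ : Nat), Nat) (fun (a : Nat) => 5)) (refl (forall (f : Nat), Nat) (fun (u : Nat) => 5))
observation: reduction starts at a beta-redex, and 11 normal-order steps reach the normal form.


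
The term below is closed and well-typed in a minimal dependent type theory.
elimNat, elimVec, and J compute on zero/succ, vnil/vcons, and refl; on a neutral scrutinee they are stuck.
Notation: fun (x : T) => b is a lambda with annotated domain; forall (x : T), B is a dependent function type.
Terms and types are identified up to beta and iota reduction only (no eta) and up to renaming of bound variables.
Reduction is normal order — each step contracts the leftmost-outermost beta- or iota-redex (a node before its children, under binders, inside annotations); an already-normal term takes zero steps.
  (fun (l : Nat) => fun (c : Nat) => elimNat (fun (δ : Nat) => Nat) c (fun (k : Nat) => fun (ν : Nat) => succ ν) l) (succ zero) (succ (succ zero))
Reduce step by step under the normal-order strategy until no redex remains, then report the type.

normal-order reduction sequence:
  (fun (l : Nat) => fun (c : Nat) => elimNat (fun (δ : Nat) => Nat) c (fun (k : Nat) => fun (ν : Nat) => succ ν) l) (succ zero) (succ (succ zero))
  ~> (fun (l : Nat) => elimNat (fun (c : Nat) => Nat) l (fun (δ : Nat) => fun (k : Nat) => succ k) (succ zero)) (succ (succ zero))
  ~> elimNat (fun (l : Nat) => Nat) (succ (succ zero)) (fun (c : Nat) => fun (δ : Nat) => succ δ) (succ zero)
  ~> (fun (l : Nat) => fun (c : Nat) => succ c) zero (elimNat (fun (δ : Nat) => Nat) (succ (succ zero)) (fun (k : Nat) => fun (ν : Nat) => succ ν) zero)
  ~> (fun (l : Nat) => succ l) (elimNat (fun (c : Nat) => Nat) (succ (succ zero)) (fun (δ : Nat) => fun (k : Nat) => succ k) zero)
  ~> succ (elimNat (fun (l : Nat) => Nat) (succ (succ zero)) (fun (c : Nat) => fun (δ : Nat) => succ δ) zero)
  ~> succ (succ (succ zero))
the term's type:
  Nat
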